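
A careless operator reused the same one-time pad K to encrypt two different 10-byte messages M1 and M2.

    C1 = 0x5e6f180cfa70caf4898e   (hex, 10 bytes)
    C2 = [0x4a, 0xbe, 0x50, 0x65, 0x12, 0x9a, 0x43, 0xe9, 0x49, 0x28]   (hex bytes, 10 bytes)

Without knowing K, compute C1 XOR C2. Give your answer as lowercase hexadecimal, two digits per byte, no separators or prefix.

14d14869e8ea891dc0a6

C1 ⊕ C2 = (M1 ⊕ K) ⊕ (M2 ⊕ K) = M1 ⊕ M2 — the shared key cancels under XOR.
01011110 ⊕ 01001010 = 00010100
01101111 ⊕ 10111110 = 11010001
00011000 ⊕ 01010000 = 01001000
00001100 ⊕ 01100101 = 01101001
11111010 ⊕ 00010010 = 11101000
01110000 ⊕ 10011010 = 11101010
11001010 ⊕ 01000011 = 10001001
11110100 ⊕ 11101001 = 00011101
10001001 ⊕ 01001001 = 11000000
10001110 ⊕ 00101000 = 10100110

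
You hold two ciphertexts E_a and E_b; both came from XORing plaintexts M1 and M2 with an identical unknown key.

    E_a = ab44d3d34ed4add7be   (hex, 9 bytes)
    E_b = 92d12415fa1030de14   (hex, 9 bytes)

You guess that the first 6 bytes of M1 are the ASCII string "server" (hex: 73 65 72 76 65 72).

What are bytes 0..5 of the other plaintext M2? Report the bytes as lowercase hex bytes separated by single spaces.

First, E_a ⊕ E_b = (M1 ⊕ K) ⊕ (M2 ⊕ K) = M1 ⊕ M2, so the key drops out. Then M2 = (M1 ⊕ M2) ⊕ M1 over the first 6 bytes.
byte 0: (ab ^ 92) ^ 73 = 39 ^ 73 = 4a
byte 1: (44 ^ d1) ^ 65 = 95 ^ 65 = f0
byte 2: (d3 ^ 24) ^ 72 = f7 ^ 72 = 85
byte 3: (d3 ^ 15) ^ 76 = c6 ^ 76 = b0
byte 4: (4e ^ fa) ^ 65 = b4 ^ 65 = d1
byte 5: (d4 ^ 10) ^ 72 = c4 ^ 72 = b6

4a f0 85 b0 d1 b6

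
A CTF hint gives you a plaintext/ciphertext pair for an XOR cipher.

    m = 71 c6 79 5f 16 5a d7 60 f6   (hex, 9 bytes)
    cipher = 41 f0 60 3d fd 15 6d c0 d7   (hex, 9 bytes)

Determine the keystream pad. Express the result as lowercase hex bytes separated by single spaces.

Since cipher = m ⊕ pad, XORing both sides with m gives pad = m ⊕ cipher.
113 ^  65 =  48
198 ^ 240 =  54
121 ^  96 =  25
 95 ^  61 =  98
 22 ^ 253 = 235
 90 ^  21 =  79
215 ^ 109 = 186
 96 ^ 192 = 160
246 ^ 215 =  33

30 36 19 62 eb 4f ba a0 21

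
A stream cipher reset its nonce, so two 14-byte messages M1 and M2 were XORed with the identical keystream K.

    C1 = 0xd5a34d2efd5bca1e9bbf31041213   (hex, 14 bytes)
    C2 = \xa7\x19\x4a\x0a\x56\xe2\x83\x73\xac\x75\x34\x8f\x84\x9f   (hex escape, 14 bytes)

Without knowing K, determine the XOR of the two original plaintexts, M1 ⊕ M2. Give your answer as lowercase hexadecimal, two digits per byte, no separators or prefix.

72ba0724abb9496d37ca058b968c

C1 ⊕ C2 = (M1 ⊕ K) ⊕ (M2 ⊕ K) = M1 ⊕ M2 — the shared key cancels under XOR.
11010101 ^ 10100111 = 01110010
10100011 ^ 00011001 = 10111010
01001101 ^ 01001010 = 00000111
00101110 ^ 00001010 = 00100100
11111101 ^ 01010110 = 10101011
01011011 ^ 11100010 = 10111001
11001010 ^ 10000011 = 01001001
00011110 ^ 01110011 = 01101101
10011011 ^ 10101100 = 00110111
10111111 ^ 01110101 = 11001010
00110001 ^ 00110100 = 00000101
00000100 ^ 10001111 = 10001011
00010010 ^ 10000100 = 10010110
00010011 ^ 10011111 = 10001100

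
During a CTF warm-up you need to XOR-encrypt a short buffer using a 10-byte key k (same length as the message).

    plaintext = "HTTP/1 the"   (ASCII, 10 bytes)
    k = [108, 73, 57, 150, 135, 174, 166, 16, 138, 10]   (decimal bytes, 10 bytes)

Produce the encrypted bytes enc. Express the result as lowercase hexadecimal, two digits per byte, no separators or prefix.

byte 0: 48 ⊕ 6c = 24
byte 1: 54 ⊕ 49 = 1d
byte 2: 54 ⊕ 39 = 6d
byte 3: 50 ⊕ 96 = c6
byte 4: 2f ⊕ 87 = a8
byte 5: 31 ⊕ ae = 9f
byte 6: 20 ⊕ a6 = 86
byte 7: 74 ⊕ 10 = 64
byte 8: 68 ⊕ 8a = e2
byte 9: 65 ⊕ 0a = 6f

241d6dc6a89f8664e26f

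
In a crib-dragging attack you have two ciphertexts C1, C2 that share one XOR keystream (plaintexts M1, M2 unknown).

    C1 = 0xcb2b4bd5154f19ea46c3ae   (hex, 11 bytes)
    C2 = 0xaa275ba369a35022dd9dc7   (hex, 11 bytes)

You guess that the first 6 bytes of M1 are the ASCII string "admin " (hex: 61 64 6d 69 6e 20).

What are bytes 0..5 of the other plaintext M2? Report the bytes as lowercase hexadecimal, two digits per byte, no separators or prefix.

First, C1 ⊕ C2 = (M1 ⊕ K) ⊕ (M2 ⊕ K) = M1 ⊕ M2, so the key drops out. Then M2 = (M1 ⊕ M2) ⊕ M1 over the first 6 bytes.
byte 0: (cb ⊕ aa) ⊕ 61 = 61 ⊕ 61 = 00
byte 1: (2b ⊕ 27) ⊕ 64 = 0c ⊕ 64 = 68
byte 2: (4b ⊕ 5b) ⊕ 6d = 10 ⊕ 6d = 7d
byte 3: (d5 ⊕ a3) ⊕ 69 = 76 ⊕ 69 = 1f
byte 4: (15 ⊕ 69) ⊕ 6e = 7c ⊕ 6e = 12
byte 5: (4f ⊕ a3) ⊕ 20 = ec ⊕ 20 = cc

00687d1f12cc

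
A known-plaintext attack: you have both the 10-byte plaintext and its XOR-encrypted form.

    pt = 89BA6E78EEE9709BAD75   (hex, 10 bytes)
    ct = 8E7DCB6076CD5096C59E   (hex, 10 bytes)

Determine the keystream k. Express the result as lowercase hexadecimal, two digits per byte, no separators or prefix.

07c7a5189824200d68eb

Since ct = pt ⊕ k, XORing both sides with pt gives k = pt ⊕ ct.
byte 0: 89 ^ 8e = 07
byte 1: ba ^ 7d = c7
byte 2: 6e ^ cb = a5
byte 3: 78 ^ 60 = 18
byte 4: ee ^ 76 = 98
byte 5: e9 ^ cd = 24
byte 6: 70 ^ 50 = 20
byte 7: 9b ^ 96 = 0d
byte 8: ad ^ c5 = 68
byte 9: 75 ^ 9e = eb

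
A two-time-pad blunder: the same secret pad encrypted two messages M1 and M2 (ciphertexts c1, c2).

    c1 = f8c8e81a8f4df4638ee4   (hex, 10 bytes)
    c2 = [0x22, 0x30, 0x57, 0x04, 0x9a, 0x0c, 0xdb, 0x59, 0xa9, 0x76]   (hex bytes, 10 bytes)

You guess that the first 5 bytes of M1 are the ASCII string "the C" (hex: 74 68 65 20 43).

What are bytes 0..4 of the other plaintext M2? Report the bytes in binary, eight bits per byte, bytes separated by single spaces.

10101110 10010000 11011010 00111110 01010110

First, c1 ⊕ c2 = (M1 ⊕ K) ⊕ (M2 ⊕ K) = M1 ⊕ M2, so the key drops out. Then M2 = (M1 ⊕ M2) ⊕ M1 over the first 5 bytes.
byte 0: (f8 ⊕ 22) ⊕ 74 = da ⊕ 74 = ae
byte 1: (c8 ⊕ 30) ⊕ 68 = f8 ⊕ 68 = 90
byte 2: (e8 ⊕ 57) ⊕ 65 = bf ⊕ 65 = da
byte 3: (1a ⊕ 04) ⊕ 20 = 1e ⊕ 20 = 3e
byte 4: (8f ⊕ 9a) ⊕ 43 = 15 ⊕ 43 = 56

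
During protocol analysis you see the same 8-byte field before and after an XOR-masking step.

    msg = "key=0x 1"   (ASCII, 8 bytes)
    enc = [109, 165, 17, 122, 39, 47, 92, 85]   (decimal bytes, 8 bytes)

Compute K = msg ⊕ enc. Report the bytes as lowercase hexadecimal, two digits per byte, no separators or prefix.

Since enc = msg ⊕ K, XORing both sides with msg gives K = msg ⊕ enc.
6b ^ 6d = 06
65 ^ a5 = c0
79 ^ 11 = 68
3d ^ 7a = 47
30 ^ 27 = 17
78 ^ 2f = 57
20 ^ 5c = 7c
31 ^ 55 = 64

06c0684717577c64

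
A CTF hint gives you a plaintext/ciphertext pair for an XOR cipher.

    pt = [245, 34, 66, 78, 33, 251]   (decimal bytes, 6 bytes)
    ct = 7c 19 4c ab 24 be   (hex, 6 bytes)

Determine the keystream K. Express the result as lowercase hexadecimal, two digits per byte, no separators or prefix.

Since ct = pt ⊕ K, XORing both sides with pt gives K = pt ⊕ ct.
245 ⊕ 124 = 137
 34 ⊕  25 =  59
 66 ⊕  76 =  14
 78 ⊕ 171 = 229
 33 ⊕  36 =   5
251 ⊕ 190 =  69

893b0ee50545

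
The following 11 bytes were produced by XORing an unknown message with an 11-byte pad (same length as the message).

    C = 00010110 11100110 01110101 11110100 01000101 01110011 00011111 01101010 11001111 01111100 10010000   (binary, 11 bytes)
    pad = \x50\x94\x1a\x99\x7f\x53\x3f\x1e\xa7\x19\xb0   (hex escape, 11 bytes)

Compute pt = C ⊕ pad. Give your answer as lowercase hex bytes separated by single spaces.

XOR is its own inverse, so applying the key byte-wise gives the result directly.
byte 0: 16 xor 50 = 46
byte 1: e6 xor 94 = 72
byte 2: 75 xor 1a = 6f
byte 3: f4 xor 99 = 6d
byte 4: 45 xor 7f = 3a
byte 5: 73 xor 53 = 20
byte 6: 1f xor 3f = 20
byte 7: 6a xor 1e = 74
byte 8: cf xor a7 = 68
byte 9: 7c xor 19 = 65
byte 10: 90 xor b0 = 20

46 72 6f 6d 3a 20 20 74 68 65 20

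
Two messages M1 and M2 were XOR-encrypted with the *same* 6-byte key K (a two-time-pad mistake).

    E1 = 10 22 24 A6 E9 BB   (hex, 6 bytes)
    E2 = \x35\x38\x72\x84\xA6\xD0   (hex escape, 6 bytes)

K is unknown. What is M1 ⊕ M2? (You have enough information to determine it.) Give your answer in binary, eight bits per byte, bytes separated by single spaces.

00100101 00011010 01010110 00100010 01001111 01101011

E1 ⊕ E2 = (M1 ⊕ K) ⊕ (M2 ⊕ K) = M1 ⊕ M2 — the shared key cancels under XOR.
10 XOR 35 = 25
22 XOR 38 = 1a
24 XOR 72 = 56
a6 XOR 84 = 22
e9 XOR a6 = 4f
bb XOR d0 = 6b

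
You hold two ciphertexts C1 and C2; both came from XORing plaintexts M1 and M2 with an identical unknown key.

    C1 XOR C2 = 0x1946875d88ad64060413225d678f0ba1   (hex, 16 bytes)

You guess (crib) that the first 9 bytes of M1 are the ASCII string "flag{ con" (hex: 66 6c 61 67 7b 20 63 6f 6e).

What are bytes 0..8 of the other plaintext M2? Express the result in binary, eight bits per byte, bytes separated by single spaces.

01111111 00101010 11100110 00111010 11110011 10001101 00000111 01101001 01101010

Since C1 ⊕ C2 = M1 ⊕ M2, XORing with the guessed M1 bytes yields the corresponding M2 bytes: M2 = (C1 ⊕ C2) ⊕ M1.
byte 0: 00011001 xor 01100110 = 01111111
byte 1: 01000110 xor 01101100 = 00101010
byte 2: 10000111 xor 01100001 = 11100110
byte 3: 01011101 xor 01100111 = 00111010
byte 4: 10001000 xor 01111011 = 11110011
byte 5: 10101101 xor 00100000 = 10001101
byte 6: 01100100 xor 01100011 = 00000111
byte 7: 00000110 xor 01101111 = 01101001
byte 8: 00000100 xor 01101110 = 01101010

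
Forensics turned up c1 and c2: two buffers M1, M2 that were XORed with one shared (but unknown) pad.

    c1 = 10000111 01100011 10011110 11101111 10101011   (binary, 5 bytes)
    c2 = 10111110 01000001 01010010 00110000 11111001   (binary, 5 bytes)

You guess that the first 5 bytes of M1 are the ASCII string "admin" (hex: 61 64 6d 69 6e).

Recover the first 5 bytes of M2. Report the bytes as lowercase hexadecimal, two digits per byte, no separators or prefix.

5846a1b63c

First, c1 ⊕ c2 = (M1 ⊕ K) ⊕ (M2 ⊕ K) = M1 ⊕ M2, so the key drops out. Then M2 = (M1 ⊕ M2) ⊕ M1 over the first 5 bytes.
byte 0: (87 XOR be) XOR 61 = 39 XOR 61 = 58
byte 1: (63 XOR 41) XOR 64 = 22 XOR 64 = 46
byte 2: (9e XOR 52) XOR 6d = cc XOR 6d = a1
byte 3: (ef XOR 30) XOR 69 = df XOR 69 = b6
byte 4: (ab XOR f9) XOR 6e = 52 XOR 6e = 3c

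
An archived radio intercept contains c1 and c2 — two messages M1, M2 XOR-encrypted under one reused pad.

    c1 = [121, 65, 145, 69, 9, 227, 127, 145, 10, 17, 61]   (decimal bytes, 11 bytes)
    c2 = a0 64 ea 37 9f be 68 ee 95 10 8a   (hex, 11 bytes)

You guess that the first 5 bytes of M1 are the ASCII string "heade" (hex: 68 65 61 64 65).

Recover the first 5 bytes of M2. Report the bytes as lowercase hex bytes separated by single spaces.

b1 40 1a 16 f3

First, c1 ⊕ c2 = (M1 ⊕ K) ⊕ (M2 ⊕ K) = M1 ⊕ M2, so the key drops out. Then M2 = (M1 ⊕ M2) ⊕ M1 over the first 5 bytes.
byte 0: (79 xor a0) xor 68 = d9 xor 68 = b1
byte 1: (41 xor 64) xor 65 = 25 xor 65 = 40
byte 2: (91 xor ea) xor 61 = 7b xor 61 = 1a
byte 3: (45 xor 37) xor 64 = 72 xor 64 = 16
byte 4: (09 xor 9f) xor 65 = 96 xor 65 = f3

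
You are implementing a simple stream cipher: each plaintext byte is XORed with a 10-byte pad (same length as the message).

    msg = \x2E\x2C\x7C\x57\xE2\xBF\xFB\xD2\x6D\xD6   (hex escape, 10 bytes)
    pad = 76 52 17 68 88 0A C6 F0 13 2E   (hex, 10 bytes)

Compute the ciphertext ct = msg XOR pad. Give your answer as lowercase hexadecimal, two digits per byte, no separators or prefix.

587e6b3f6ab53d227ef8

byte 0:  46 ^ 118 =  88
byte 1:  44 ^  82 = 126
byte 2: 124 ^  23 = 107
byte 3:  87 ^ 104 =  63
byte 4: 226 ^ 136 = 106
byte 5: 191 ^  10 = 181
byte 6: 251 ^ 198 =  61
byte 7: 210 ^ 240 =  34
byte 8: 109 ^  19 = 126
byte 9: 214 ^  46 = 248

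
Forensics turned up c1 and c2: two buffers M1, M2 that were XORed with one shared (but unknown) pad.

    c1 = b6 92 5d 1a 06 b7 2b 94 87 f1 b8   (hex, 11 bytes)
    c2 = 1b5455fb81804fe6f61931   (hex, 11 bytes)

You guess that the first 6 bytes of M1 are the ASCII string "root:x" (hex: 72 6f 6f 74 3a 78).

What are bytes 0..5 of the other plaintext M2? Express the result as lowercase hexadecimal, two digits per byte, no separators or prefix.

dfa96795bd4f

First, c1 ⊕ c2 = (M1 ⊕ K) ⊕ (M2 ⊕ K) = M1 ⊕ M2, so the key drops out. Then M2 = (M1 ⊕ M2) ⊕ M1 over the first 6 bytes.
byte 0: (b6 xor 1b) xor 72 = ad xor 72 = df
byte 1: (92 xor 54) xor 6f = c6 xor 6f = a9
byte 2: (5d xor 55) xor 6f = 08 xor 6f = 67
byte 3: (1a xor fb) xor 74 = e1 xor 74 = 95
byte 4: (06 xor 81) xor 3a = 87 xor 3a = bd
byte 5: (b7 xor 80) xor 78 = 37 xor 78 = 4f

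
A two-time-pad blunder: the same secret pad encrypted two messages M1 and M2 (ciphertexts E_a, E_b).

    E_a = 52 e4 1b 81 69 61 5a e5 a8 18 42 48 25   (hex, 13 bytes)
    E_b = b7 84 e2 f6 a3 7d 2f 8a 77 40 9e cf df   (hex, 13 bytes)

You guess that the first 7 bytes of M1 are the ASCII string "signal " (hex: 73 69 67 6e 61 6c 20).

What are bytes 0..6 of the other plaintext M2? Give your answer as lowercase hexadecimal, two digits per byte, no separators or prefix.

First, E_a ⊕ E_b = (M1 ⊕ K) ⊕ (M2 ⊕ K) = M1 ⊕ M2, so the key drops out. Then M2 = (M1 ⊕ M2) ⊕ M1 over the first 7 bytes.
byte 0: (52 XOR b7) XOR 73 = e5 XOR 73 = 96
byte 1: (e4 XOR 84) XOR 69 = 60 XOR 69 = 09
byte 2: (1b XOR e2) XOR 67 = f9 XOR 67 = 9e
byte 3: (81 XOR f6) XOR 6e = 77 XOR 6e = 19
byte 4: (69 XOR a3) XOR 61 = ca XOR 61 = ab
byte 5: (61 XOR 7d) XOR 6c = 1c XOR 6c = 70
byte 6: (5a XOR 2f) XOR 20 = 75 XOR 20 = 55

96099e19ab7055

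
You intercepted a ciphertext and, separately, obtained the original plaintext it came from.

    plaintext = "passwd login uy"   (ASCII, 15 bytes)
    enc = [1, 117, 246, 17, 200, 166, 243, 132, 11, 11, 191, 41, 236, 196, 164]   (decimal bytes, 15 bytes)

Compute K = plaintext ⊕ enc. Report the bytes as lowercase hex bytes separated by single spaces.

Since enc = plaintext ⊕ K, XORing both sides with plaintext gives K = plaintext ⊕ enc.
70 xor 01 = 71
61 xor 75 = 14
73 xor f6 = 85
73 xor 11 = 62
77 xor c8 = bf
64 xor a6 = c2
20 xor f3 = d3
6c xor 84 = e8
6f xor 0b = 64
67 xor 0b = 6c
69 xor bf = d6
6e xor 29 = 47
20 xor ec = cc
75 xor c4 = b1
79 xor a4 = dd

71 14 85 62 bf c2 d3 e8 64 6c d6 47 cc b1 dd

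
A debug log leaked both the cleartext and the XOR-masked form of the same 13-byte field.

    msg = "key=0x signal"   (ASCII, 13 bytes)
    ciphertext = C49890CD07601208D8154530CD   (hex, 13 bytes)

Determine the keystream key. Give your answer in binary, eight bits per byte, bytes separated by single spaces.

10101111 11111101 11101001 11110000 00110111 00011000 00110010 01111011 10110001 01110010 00101011 01010001 10100001

Since ciphertext = msg ⊕ key, XORing both sides with msg gives key = msg ⊕ ciphertext.
01101011 XOR 11000100 = 10101111
01100101 XOR 10011000 = 11111101
01111001 XOR 10010000 = 11101001
00111101 XOR 11001101 = 11110000
00110000 XOR 00000111 = 00110111
01111000 XOR 01100000 = 00011000
00100000 XOR 00010010 = 00110010
01110011 XOR 00001000 = 01111011
01101001 XOR 11011000 = 10110001
01100111 XOR 00010101 = 01110010
01101110 XOR 01000101 = 00101011
01100001 XOR 00110000 = 01010001
01101100 XOR 11001101 = 10100001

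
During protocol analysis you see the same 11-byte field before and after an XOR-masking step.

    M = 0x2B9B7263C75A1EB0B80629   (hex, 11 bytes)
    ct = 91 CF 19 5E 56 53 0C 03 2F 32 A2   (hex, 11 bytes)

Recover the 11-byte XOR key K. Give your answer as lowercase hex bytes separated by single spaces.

Since ct = M ⊕ K, XORing both sides with M gives K = M ⊕ ct.
byte 0: 2b ^ 91 = ba
byte 1: 9b ^ cf = 54
byte 2: 72 ^ 19 = 6b
byte 3: 63 ^ 5e = 3d
byte 4: c7 ^ 56 = 91
byte 5: 5a ^ 53 = 09
byte 6: 1e ^ 0c = 12
byte 7: b0 ^ 03 = b3
byte 8: b8 ^ 2f = 97
byte 9: 06 ^ 32 = 34
byte 10: 29 ^ a2 = 8b

ba 54 6b 3d 91 09 12 b3 97 34 8b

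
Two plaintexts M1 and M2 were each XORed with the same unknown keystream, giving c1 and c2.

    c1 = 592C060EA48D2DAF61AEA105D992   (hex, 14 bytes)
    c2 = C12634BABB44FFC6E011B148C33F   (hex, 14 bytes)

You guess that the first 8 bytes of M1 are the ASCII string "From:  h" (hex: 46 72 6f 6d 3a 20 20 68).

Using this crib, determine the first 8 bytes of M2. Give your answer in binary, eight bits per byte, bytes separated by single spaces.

11011110 01111000 01011101 11011001 00100101 11101001 11110010 00000001

First, c1 ⊕ c2 = (M1 ⊕ K) ⊕ (M2 ⊕ K) = M1 ⊕ M2, so the key drops out. Then M2 = (M1 ⊕ M2) ⊕ M1 over the first 8 bytes.
byte 0: (59 xor c1) xor 46 = 98 xor 46 = de
byte 1: (2c xor 26) xor 72 = 0a xor 72 = 78
byte 2: (06 xor 34) xor 6f = 32 xor 6f = 5d
byte 3: (0e xor ba) xor 6d = b4 xor 6d = d9
byte 4: (a4 xor bb) xor 3a = 1f xor 3a = 25
byte 5: (8d xor 44) xor 20 = c9 xor 20 = e9
byte 6: (2d xor ff) xor 20 = d2 xor 20 = f2
byte 7: (af xor c6) xor 68 = 69 xor 68 = 01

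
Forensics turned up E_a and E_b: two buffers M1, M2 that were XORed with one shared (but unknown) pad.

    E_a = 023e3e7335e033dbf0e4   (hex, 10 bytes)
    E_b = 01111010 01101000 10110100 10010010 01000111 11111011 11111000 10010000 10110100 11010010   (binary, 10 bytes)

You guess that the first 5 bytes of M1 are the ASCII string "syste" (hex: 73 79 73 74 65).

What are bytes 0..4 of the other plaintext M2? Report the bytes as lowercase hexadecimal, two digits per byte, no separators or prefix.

0b2ff99517

First, E_a ⊕ E_b = (M1 ⊕ K) ⊕ (M2 ⊕ K) = M1 ⊕ M2, so the key drops out. Then M2 = (M1 ⊕ M2) ⊕ M1 over the first 5 bytes.
byte 0: (02 xor 7a) xor 73 = 78 xor 73 = 0b
byte 1: (3e xor 68) xor 79 = 56 xor 79 = 2f
byte 2: (3e xor b4) xor 73 = 8a xor 73 = f9
byte 3: (73 xor 92) xor 74 = e1 xor 74 = 95
byte 4: (35 xor 47) xor 65 = 72 xor 65 = 17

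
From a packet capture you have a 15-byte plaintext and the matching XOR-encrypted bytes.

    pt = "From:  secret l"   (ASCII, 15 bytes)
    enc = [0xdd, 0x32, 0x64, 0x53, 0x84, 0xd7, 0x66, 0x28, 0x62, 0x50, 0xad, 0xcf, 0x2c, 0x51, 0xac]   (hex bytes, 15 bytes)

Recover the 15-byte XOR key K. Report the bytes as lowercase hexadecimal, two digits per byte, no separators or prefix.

9b400b3ebef7465b0733dfaa5871c0

Since enc = pt ⊕ K, XORing both sides with pt gives K = pt ⊕ enc.
46 xor dd = 9b
72 xor 32 = 40
6f xor 64 = 0b
6d xor 53 = 3e
3a xor 84 = be
20 xor d7 = f7
20 xor 66 = 46
73 xor 28 = 5b
65 xor 62 = 07
63 xor 50 = 33
72 xor ad = df
65 xor cf = aa
74 xor 2c = 58
20 xor 51 = 71
6c xor ac = c0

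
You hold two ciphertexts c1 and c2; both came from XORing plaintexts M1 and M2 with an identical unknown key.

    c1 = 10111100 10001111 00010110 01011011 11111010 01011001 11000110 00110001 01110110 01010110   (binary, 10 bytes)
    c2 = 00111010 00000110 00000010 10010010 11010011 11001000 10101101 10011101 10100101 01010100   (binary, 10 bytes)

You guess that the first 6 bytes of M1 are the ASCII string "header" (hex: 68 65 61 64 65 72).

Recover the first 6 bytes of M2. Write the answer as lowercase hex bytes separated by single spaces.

First, c1 ⊕ c2 = (M1 ⊕ K) ⊕ (M2 ⊕ K) = M1 ⊕ M2, so the key drops out. Then M2 = (M1 ⊕ M2) ⊕ M1 over the first 6 bytes.
byte 0: (bc XOR 3a) XOR 68 = 86 XOR 68 = ee
byte 1: (8f XOR 06) XOR 65 = 89 XOR 65 = ec
byte 2: (16 XOR 02) XOR 61 = 14 XOR 61 = 75
byte 3: (5b XOR 92) XOR 64 = c9 XOR 64 = ad
byte 4: (fa XOR d3) XOR 65 = 29 XOR 65 = 4c
byte 5: (59 XOR c8) XOR 72 = 91 XOR 72 = e3

ee ec 75 ad 4c e3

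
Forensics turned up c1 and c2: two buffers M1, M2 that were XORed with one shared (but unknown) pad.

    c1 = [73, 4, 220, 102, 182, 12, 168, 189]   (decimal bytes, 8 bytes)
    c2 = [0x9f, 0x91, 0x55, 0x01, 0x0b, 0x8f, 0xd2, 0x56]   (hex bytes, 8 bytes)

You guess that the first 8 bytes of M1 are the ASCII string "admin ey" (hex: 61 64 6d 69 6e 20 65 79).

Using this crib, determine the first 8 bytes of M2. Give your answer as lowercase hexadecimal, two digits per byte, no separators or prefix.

b7f1e40ed3a31f92

First, c1 ⊕ c2 = (M1 ⊕ K) ⊕ (M2 ⊕ K) = M1 ⊕ M2, so the key drops out. Then M2 = (M1 ⊕ M2) ⊕ M1 over the first 8 bytes.
byte 0: (49 XOR 9f) XOR 61 = d6 XOR 61 = b7
byte 1: (04 XOR 91) XOR 64 = 95 XOR 64 = f1
byte 2: (dc XOR 55) XOR 6d = 89 XOR 6d = e4
byte 3: (66 XOR 01) XOR 69 = 67 XOR 69 = 0e
byte 4: (b6 XOR 0b) XOR 6e = bd XOR 6e = d3
byte 5: (0c XOR 8f) XOR 20 = 83 XOR 20 = a3
byte 6: (a8 XOR d2) XOR 65 = 7a XOR 65 = 1f
byte 7: (bd XOR 56) XOR 79 = eb XOR 79 = 92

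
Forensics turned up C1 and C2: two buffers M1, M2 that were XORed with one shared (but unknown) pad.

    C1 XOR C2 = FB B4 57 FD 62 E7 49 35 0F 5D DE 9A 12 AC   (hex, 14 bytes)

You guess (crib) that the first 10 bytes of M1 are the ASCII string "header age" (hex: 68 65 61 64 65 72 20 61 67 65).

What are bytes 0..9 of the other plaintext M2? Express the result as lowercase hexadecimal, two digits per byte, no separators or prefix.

93d13699079569546838

Since C1 ⊕ C2 = M1 ⊕ M2, XORing with the guessed M1 bytes yields the corresponding M2 bytes: M2 = (C1 ⊕ C2) ⊕ M1.
11111011 XOR 01101000 = 10010011
10110100 XOR 01100101 = 11010001
01010111 XOR 01100001 = 00110110
11111101 XOR 01100100 = 10011001
01100010 XOR 01100101 = 00000111
11100111 XOR 01110010 = 10010101
01001001 XOR 00100000 = 01101001
00110101 XOR 01100001 = 01010100
00001111 XOR 01100111 = 01101000
01011101 XOR 01100101 = 00111000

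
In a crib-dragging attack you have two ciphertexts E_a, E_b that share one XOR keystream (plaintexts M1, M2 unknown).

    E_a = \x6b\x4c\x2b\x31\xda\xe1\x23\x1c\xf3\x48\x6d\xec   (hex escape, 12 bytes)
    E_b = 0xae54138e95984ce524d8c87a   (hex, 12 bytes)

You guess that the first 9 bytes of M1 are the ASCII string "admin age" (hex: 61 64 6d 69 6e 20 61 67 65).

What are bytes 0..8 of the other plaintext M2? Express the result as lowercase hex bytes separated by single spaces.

a4 7c 55 d6 21 59 0e 9e b2

First, E_a ⊕ E_b = (M1 ⊕ K) ⊕ (M2 ⊕ K) = M1 ⊕ M2, so the key drops out. Then M2 = (M1 ⊕ M2) ⊕ M1 over the first 9 bytes.
byte 0: (6b XOR ae) XOR 61 = c5 XOR 61 = a4
byte 1: (4c XOR 54) XOR 64 = 18 XOR 64 = 7c
byte 2: (2b XOR 13) XOR 6d = 38 XOR 6d = 55
byte 3: (31 XOR 8e) XOR 69 = bf XOR 69 = d6
byte 4: (da XOR 95) XOR 6e = 4f XOR 6e = 21
byte 5: (e1 XOR 98) XOR 20 = 79 XOR 20 = 59
byte 6: (23 XOR 4c) XOR 61 = 6f XOR 61 = 0e
byte 7: (1c XOR e5) XOR 67 = f9 XOR 67 = 9e
byte 8: (f3 XOR 24) XOR 65 = d7 XOR 65 = b2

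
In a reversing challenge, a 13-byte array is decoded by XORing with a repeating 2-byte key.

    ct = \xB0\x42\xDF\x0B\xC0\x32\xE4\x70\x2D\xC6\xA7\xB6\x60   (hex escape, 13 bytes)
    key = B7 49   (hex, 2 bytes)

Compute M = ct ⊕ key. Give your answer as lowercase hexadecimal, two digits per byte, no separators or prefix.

070b6842777b53399a8f10ffd7

The 2-byte key repeats, so the effective keystream is b7 49 b7 49 b7 49 b7 49 b7 49 b7 49 b7.
byte 0: 176 XOR 183 =   7
byte 1:  66 XOR  73 =  11
byte 2: 223 XOR 183 = 104
byte 3:  11 XOR  73 =  66
byte 4: 192 XOR 183 = 119
byte 5:  50 XOR  73 = 123
byte 6: 228 XOR 183 =  83
byte 7: 112 XOR  73 =  57
byte 8:  45 XOR 183 = 154
byte 9: 198 XOR  73 = 143
byte 10: 167 XOR 183 =  16
byte 11: 182 XOR  73 = 255
byte 12:  96 XOR 183 = 215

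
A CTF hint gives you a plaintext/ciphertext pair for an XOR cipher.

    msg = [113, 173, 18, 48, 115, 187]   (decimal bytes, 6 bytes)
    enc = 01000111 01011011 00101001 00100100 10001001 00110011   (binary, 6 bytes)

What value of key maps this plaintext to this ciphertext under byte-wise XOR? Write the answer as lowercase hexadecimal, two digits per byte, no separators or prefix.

Since enc = msg ⊕ key, XORing both sides with msg gives key = msg ⊕ enc.
byte 0: 71 ⊕ 47 = 36
byte 1: ad ⊕ 5b = f6
byte 2: 12 ⊕ 29 = 3b
byte 3: 30 ⊕ 24 = 14
byte 4: 73 ⊕ 89 = fa
byte 5: bb ⊕ 33 = 88

36f63b14fa88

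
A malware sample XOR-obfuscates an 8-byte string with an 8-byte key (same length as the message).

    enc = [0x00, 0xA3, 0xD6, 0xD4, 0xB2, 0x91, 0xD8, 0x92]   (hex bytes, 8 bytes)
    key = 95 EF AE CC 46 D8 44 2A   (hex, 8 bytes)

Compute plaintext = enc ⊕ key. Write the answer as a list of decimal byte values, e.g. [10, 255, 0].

XOR is its own inverse, so applying the key byte-wise gives the result directly.
byte 0: 00 XOR 95 = 95
byte 1: a3 XOR ef = 4c
byte 2: d6 XOR ae = 78
byte 3: d4 XOR cc = 18
byte 4: b2 XOR 46 = f4
byte 5: 91 XOR d8 = 49
byte 6: d8 XOR 44 = 9c
byte 7: 92 XOR 2a = b8

[149, 76, 120, 24, 244, 73, 156, 184]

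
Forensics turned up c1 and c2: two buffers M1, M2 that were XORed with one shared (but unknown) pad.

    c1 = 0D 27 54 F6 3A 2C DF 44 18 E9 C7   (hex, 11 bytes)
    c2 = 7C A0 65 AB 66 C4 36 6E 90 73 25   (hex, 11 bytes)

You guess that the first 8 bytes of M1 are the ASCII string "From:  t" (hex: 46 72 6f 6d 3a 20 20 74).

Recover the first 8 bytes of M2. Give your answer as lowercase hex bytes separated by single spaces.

First, c1 ⊕ c2 = (M1 ⊕ K) ⊕ (M2 ⊕ K) = M1 ⊕ M2, so the key drops out. Then M2 = (M1 ⊕ M2) ⊕ M1 over the first 8 bytes.
byte 0: (0d ^ 7c) ^ 46 = 71 ^ 46 = 37
byte 1: (27 ^ a0) ^ 72 = 87 ^ 72 = f5
byte 2: (54 ^ 65) ^ 6f = 31 ^ 6f = 5e
byte 3: (f6 ^ ab) ^ 6d = 5d ^ 6d = 30
byte 4: (3a ^ 66) ^ 3a = 5c ^ 3a = 66
byte 5: (2c ^ c4) ^ 20 = e8 ^ 20 = c8
byte 6: (df ^ 36) ^ 20 = e9 ^ 20 = c9
byte 7: (44 ^ 6e) ^ 74 = 2a ^ 74 = 5e

37 f5 5e 30 66 c8 c9 5e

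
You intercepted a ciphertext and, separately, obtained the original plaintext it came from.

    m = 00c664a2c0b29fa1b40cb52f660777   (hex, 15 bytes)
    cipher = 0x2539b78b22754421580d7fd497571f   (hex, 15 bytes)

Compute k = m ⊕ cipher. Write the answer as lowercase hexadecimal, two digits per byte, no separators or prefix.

Since cipher = m ⊕ k, XORing both sides with m gives k = m ⊕ cipher.
00 xor 25 = 25
c6 xor 39 = ff
64 xor b7 = d3
a2 xor 8b = 29
c0 xor 22 = e2
b2 xor 75 = c7
9f xor 44 = db
a1 xor 21 = 80
b4 xor 58 = ec
0c xor 0d = 01
b5 xor 7f = ca
2f xor d4 = fb
66 xor 97 = f1
07 xor 57 = 50
77 xor 1f = 68

25ffd329e2c7db80ec01cafbf15068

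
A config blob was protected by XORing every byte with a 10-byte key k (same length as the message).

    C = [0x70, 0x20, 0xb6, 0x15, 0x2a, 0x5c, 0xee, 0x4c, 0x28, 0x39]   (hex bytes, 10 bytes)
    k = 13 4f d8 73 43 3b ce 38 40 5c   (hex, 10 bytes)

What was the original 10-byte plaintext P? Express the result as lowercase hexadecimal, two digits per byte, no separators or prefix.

byte 0: 70 XOR 13 = 63
byte 1: 20 XOR 4f = 6f
byte 2: b6 XOR d8 = 6e
byte 3: 15 XOR 73 = 66
byte 4: 2a XOR 43 = 69
byte 5: 5c XOR 3b = 67
byte 6: ee XOR ce = 20
byte 7: 4c XOR 38 = 74
byte 8: 28 XOR 40 = 68
byte 9: 39 XOR 5c = 65

636f6e66696720746865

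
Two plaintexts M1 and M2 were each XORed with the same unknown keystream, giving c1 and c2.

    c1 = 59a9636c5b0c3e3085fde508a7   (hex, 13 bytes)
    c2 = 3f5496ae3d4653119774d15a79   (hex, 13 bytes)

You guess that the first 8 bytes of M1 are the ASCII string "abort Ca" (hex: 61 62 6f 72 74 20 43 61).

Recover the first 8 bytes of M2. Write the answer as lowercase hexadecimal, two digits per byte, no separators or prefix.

079f9ab0126a2e40

First, c1 ⊕ c2 = (M1 ⊕ K) ⊕ (M2 ⊕ K) = M1 ⊕ M2, so the key drops out. Then M2 = (M1 ⊕ M2) ⊕ M1 over the first 8 bytes.
byte 0: (59 XOR 3f) XOR 61 = 66 XOR 61 = 07
byte 1: (a9 XOR 54) XOR 62 = fd XOR 62 = 9f
byte 2: (63 XOR 96) XOR 6f = f5 XOR 6f = 9a
byte 3: (6c XOR ae) XOR 72 = c2 XOR 72 = b0
byte 4: (5b XOR 3d) XOR 74 = 66 XOR 74 = 12
byte 5: (0c XOR 46) XOR 20 = 4a XOR 20 = 6a
byte 6: (3e XOR 53) XOR 43 = 6d XOR 43 = 2e
byte 7: (30 XOR 11) XOR 61 = 21 XOR 61 = 40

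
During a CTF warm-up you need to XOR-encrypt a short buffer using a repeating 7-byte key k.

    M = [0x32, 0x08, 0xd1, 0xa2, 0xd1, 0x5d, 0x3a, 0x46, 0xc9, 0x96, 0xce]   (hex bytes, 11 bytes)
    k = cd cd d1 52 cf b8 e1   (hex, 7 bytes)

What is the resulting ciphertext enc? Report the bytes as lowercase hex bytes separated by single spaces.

The 7-byte key repeats, so the effective keystream is cd cd d1 52 cf b8 e1 cd cd d1 52.
byte 0:  50 xor 205 = 255
byte 1:   8 xor 205 = 197
byte 2: 209 xor 209 =   0
byte 3: 162 xor  82 = 240
byte 4: 209 xor 207 =  30
byte 5:  93 xor 184 = 229
byte 6:  58 xor 225 = 219
byte 7:  70 xor 205 = 139
byte 8: 201 xor 205 =   4
byte 9: 150 xor 209 =  71
byte 10: 206 xor  82 = 156

ff c5 00 f0 1e e5 db 8b 04 47 9c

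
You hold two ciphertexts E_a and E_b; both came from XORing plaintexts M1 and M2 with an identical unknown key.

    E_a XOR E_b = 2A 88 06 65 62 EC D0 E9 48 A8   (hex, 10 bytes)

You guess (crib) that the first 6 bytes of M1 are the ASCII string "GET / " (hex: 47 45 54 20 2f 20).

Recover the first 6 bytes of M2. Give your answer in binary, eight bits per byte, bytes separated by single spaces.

01101101 11001101 01010010 01000101 01001101 11001100

Since E_a ⊕ E_b = M1 ⊕ M2, XORing with the guessed M1 bytes yields the corresponding M2 bytes: M2 = (E_a ⊕ E_b) ⊕ M1.
 42 ⊕  71 = 109
136 ⊕  69 = 205
  6 ⊕  84 =  82
101 ⊕  32 =  69
 98 ⊕  47 =  77
236 ⊕  32 = 204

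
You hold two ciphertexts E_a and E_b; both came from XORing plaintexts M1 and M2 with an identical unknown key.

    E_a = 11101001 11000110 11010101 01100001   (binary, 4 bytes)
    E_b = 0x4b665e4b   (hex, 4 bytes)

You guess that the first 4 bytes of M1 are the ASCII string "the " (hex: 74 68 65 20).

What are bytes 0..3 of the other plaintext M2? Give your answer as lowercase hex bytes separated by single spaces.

First, E_a ⊕ E_b = (M1 ⊕ K) ⊕ (M2 ⊕ K) = M1 ⊕ M2, so the key drops out. Then M2 = (M1 ⊕ M2) ⊕ M1 over the first 4 bytes.
byte 0: (e9 ^ 4b) ^ 74 = a2 ^ 74 = d6
byte 1: (c6 ^ 66) ^ 68 = a0 ^ 68 = c8
byte 2: (d5 ^ 5e) ^ 65 = 8b ^ 65 = ee
byte 3: (61 ^ 4b) ^ 20 = 2a ^ 20 = 0a

d6 c8 ee 0a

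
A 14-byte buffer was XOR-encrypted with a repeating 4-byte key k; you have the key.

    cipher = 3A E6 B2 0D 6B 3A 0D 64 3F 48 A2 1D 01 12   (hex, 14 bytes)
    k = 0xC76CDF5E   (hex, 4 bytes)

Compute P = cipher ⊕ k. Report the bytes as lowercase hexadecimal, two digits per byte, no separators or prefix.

The 4-byte key repeats, so the effective keystream is c7 6c df 5e c7 6c df 5e c7 6c df 5e c7 6c.
byte 0: 3a ⊕ c7 = fd
byte 1: e6 ⊕ 6c = 8a
byte 2: b2 ⊕ df = 6d
byte 3: 0d ⊕ 5e = 53
byte 4: 6b ⊕ c7 = ac
byte 5: 3a ⊕ 6c = 56
byte 6: 0d ⊕ df = d2
byte 7: 64 ⊕ 5e = 3a
byte 8: 3f ⊕ c7 = f8
byte 9: 48 ⊕ 6c = 24
byte 10: a2 ⊕ df = 7d
byte 11: 1d ⊕ 5e = 43
byte 12: 01 ⊕ c7 = c6
byte 13: 12 ⊕ 6c = 7e

fd8a6d53ac56d23af8247d43c67e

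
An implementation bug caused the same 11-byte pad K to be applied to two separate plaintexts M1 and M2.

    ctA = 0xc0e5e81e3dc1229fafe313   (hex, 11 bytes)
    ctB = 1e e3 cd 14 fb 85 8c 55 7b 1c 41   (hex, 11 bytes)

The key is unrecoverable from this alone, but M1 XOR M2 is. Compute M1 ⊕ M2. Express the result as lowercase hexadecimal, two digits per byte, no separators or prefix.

de06250ac644aecad4ff52

ctA ⊕ ctB = (M1 ⊕ K) ⊕ (M2 ⊕ K) = M1 ⊕ M2 — the shared key cancels under XOR.
byte 0: c0 xor 1e = de
byte 1: e5 xor e3 = 06
byte 2: e8 xor cd = 25
byte 3: 1e xor 14 = 0a
byte 4: 3d xor fb = c6
byte 5: c1 xor 85 = 44
byte 6: 22 xor 8c = ae
byte 7: 9f xor 55 = ca
byte 8: af xor 7b = d4
byte 9: e3 xor 1c = ff
byte 10: 13 xor 41 = 52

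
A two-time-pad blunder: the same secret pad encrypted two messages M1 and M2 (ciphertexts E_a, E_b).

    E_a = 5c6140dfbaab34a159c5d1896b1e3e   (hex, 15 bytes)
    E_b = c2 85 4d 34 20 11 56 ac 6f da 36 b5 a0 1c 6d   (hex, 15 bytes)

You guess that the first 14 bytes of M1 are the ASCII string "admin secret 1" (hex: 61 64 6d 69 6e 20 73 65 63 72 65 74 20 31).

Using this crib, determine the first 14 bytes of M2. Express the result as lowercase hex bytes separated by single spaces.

First, E_a ⊕ E_b = (M1 ⊕ K) ⊕ (M2 ⊕ K) = M1 ⊕ M2, so the key drops out. Then M2 = (M1 ⊕ M2) ⊕ M1 over the first 14 bytes.
byte 0: (5c xor c2) xor 61 = 9e xor 61 = ff
byte 1: (61 xor 85) xor 64 = e4 xor 64 = 80
byte 2: (40 xor 4d) xor 6d = 0d xor 6d = 60
byte 3: (df xor 34) xor 69 = eb xor 69 = 82
byte 4: (ba xor 20) xor 6e = 9a xor 6e = f4
byte 5: (ab xor 11) xor 20 = ba xor 20 = 9a
byte 6: (34 xor 56) xor 73 = 62 xor 73 = 11
byte 7: (a1 xor ac) xor 65 = 0d xor 65 = 68
byte 8: (59 xor 6f) xor 63 = 36 xor 63 = 55
byte 9: (c5 xor da) xor 72 = 1f xor 72 = 6d
byte 10: (d1 xor 36) xor 65 = e7 xor 65 = 82
byte 11: (89 xor b5) xor 74 = 3c xor 74 = 48
byte 12: (6b xor a0) xor 20 = cb xor 20 = eb
byte 13: (1e xor 1c) xor 31 = 02 xor 31 = 33

ff 80 60 82 f4 9a 11 68 55 6d 82 48 eb 33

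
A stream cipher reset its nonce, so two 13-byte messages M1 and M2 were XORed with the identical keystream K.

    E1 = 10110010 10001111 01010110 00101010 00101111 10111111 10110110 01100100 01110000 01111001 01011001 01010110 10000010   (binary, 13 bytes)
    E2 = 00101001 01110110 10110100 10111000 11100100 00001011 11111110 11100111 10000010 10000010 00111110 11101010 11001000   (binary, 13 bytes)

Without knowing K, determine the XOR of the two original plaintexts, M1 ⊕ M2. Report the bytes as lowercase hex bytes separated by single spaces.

9b f9 e2 92 cb b4 48 83 f2 fb 67 bc 4a

E1 ⊕ E2 = (M1 ⊕ K) ⊕ (M2 ⊕ K) = M1 ⊕ M2 — the shared key cancels under XOR.
b2 xor 29 = 9b
8f xor 76 = f9
56 xor b4 = e2
2a xor b8 = 92
2f xor e4 = cb
bf xor 0b = b4
b6 xor fe = 48
64 xor e7 = 83
70 xor 82 = f2
79 xor 82 = fb
59 xor 3e = 67
56 xor ea = bc
82 xor c8 = 4a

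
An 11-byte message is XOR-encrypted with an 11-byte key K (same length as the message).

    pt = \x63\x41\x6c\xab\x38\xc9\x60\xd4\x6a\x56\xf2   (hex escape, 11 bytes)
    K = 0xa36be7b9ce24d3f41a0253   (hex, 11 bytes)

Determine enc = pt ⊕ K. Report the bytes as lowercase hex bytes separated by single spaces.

c0 2a 8b 12 f6 ed b3 20 70 54 a1

 99 XOR 163 = 192
 65 XOR 107 =  42
108 XOR 231 = 139
171 XOR 185 =  18
 56 XOR 206 = 246
201 XOR  36 = 237
 96 XOR 211 = 179
212 XOR 244 =  32
106 XOR  26 = 112
 86 XOR   2 =  84
242 XOR  83 = 161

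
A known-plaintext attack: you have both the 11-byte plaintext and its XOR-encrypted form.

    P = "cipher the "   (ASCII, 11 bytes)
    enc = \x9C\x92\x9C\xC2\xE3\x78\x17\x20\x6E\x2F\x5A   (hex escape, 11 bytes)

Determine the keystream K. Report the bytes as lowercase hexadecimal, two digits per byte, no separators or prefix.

Since enc = P ⊕ K, XORing both sides with P gives K = P ⊕ enc.
63 ^ 9c = ff
69 ^ 92 = fb
70 ^ 9c = ec
68 ^ c2 = aa
65 ^ e3 = 86
72 ^ 78 = 0a
20 ^ 17 = 37
74 ^ 20 = 54
68 ^ 6e = 06
65 ^ 2f = 4a
20 ^ 5a = 7a

fffbecaa860a3754064a7a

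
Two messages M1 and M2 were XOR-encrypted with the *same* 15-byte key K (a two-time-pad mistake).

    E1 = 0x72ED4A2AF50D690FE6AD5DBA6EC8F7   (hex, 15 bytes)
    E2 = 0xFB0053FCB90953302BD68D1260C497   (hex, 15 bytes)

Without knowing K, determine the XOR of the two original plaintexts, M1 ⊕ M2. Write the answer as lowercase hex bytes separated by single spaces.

89 ed 19 d6 4c 04 3a 3f cd 7b d0 a8 0e 0c 60

E1 ⊕ E2 = (M1 ⊕ K) ⊕ (M2 ⊕ K) = M1 ⊕ M2 — the shared key cancels under XOR.
byte 0: 72 ⊕ fb = 89
byte 1: ed ⊕ 00 = ed
byte 2: 4a ⊕ 53 = 19
byte 3: 2a ⊕ fc = d6
byte 4: f5 ⊕ b9 = 4c
byte 5: 0d ⊕ 09 = 04
byte 6: 69 ⊕ 53 = 3a
byte 7: 0f ⊕ 30 = 3f
byte 8: e6 ⊕ 2b = cd
byte 9: ad ⊕ d6 = 7b
byte 10: 5d ⊕ 8d = d0
byte 11: ba ⊕ 12 = a8
byte 12: 6e ⊕ 60 = 0e
byte 13: c8 ⊕ c4 = 0c
byte 14: f7 ⊕ 97 = 60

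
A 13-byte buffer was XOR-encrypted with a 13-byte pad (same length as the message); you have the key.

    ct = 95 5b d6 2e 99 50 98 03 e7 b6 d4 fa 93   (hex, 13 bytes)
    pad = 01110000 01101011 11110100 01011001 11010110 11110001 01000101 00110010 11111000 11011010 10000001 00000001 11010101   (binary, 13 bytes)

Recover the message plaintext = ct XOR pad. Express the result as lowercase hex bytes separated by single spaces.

e5 30 22 77 4f a1 dd 31 1f 6c 55 fb 46

byte 0: 95 xor 70 = e5
byte 1: 5b xor 6b = 30
byte 2: d6 xor f4 = 22
byte 3: 2e xor 59 = 77
byte 4: 99 xor d6 = 4f
byte 5: 50 xor f1 = a1
byte 6: 98 xor 45 = dd
byte 7: 03 xor 32 = 31
byte 8: e7 xor f8 = 1f
byte 9: b6 xor da = 6c
byte 10: d4 xor 81 = 55
byte 11: fa xor 01 = fb
byte 12: 93 xor d5 = 46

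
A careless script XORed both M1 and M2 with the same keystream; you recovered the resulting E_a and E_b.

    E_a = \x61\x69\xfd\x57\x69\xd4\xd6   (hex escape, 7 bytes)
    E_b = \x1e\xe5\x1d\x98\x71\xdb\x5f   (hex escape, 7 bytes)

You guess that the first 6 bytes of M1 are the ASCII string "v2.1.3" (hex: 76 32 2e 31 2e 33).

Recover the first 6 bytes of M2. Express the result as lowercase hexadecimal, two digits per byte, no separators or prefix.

First, E_a ⊕ E_b = (M1 ⊕ K) ⊕ (M2 ⊕ K) = M1 ⊕ M2, so the key drops out. Then M2 = (M1 ⊕ M2) ⊕ M1 over the first 6 bytes.
byte 0: (61 ^ 1e) ^ 76 = 7f ^ 76 = 09
byte 1: (69 ^ e5) ^ 32 = 8c ^ 32 = be
byte 2: (fd ^ 1d) ^ 2e = e0 ^ 2e = ce
byte 3: (57 ^ 98) ^ 31 = cf ^ 31 = fe
byte 4: (69 ^ 71) ^ 2e = 18 ^ 2e = 36
byte 5: (d4 ^ db) ^ 33 = 0f ^ 33 = 3c

09becefe363c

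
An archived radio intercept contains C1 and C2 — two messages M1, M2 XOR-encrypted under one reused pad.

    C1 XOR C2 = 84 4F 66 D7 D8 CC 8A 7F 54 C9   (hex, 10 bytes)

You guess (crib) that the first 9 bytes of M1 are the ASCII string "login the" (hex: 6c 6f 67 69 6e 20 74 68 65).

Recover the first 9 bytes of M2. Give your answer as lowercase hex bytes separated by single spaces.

e8 20 01 be b6 ec fe 17 31

Since C1 ⊕ C2 = M1 ⊕ M2, XORing with the guessed M1 bytes yields the corresponding M2 bytes: M2 = (C1 ⊕ C2) ⊕ M1.
84 xor 6c = e8
4f xor 6f = 20
66 xor 67 = 01
d7 xor 69 = be
d8 xor 6e = b6
cc xor 20 = ec
8a xor 74 = fe
7f xor 68 = 17
54 xor 65 = 31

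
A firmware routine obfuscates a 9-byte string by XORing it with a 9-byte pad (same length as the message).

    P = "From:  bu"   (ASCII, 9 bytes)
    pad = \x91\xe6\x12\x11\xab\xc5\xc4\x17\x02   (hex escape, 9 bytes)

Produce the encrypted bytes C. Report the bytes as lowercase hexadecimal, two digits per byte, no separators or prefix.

XOR is its own inverse, so applying the key byte-wise gives the result directly.
46 xor 91 = d7
72 xor e6 = 94
6f xor 12 = 7d
6d xor 11 = 7c
3a xor ab = 91
20 xor c5 = e5
20 xor c4 = e4
62 xor 17 = 75
75 xor 02 = 77

d7947d7c91e5e47577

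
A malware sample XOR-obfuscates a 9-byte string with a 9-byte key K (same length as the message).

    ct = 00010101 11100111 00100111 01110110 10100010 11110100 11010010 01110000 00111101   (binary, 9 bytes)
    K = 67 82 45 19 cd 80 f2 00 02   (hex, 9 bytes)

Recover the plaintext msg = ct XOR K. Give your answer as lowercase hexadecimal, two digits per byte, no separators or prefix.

XOR is its own inverse, so applying the key byte-wise gives the result directly.
 21 ⊕ 103 = 114
231 ⊕ 130 = 101
 39 ⊕  69 =  98
118 ⊕  25 = 111
162 ⊕ 205 = 111
244 ⊕ 128 = 116
210 ⊕ 242 =  32
112 ⊕   0 = 112
 61 ⊕   2 =  63

7265626f6f7420703f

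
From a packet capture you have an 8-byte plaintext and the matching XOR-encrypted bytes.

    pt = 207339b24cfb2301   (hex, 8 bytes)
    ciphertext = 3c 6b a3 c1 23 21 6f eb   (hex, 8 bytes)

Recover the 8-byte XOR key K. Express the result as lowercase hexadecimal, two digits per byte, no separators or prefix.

Since ciphertext = pt ⊕ K, XORing both sides with pt gives K = pt ⊕ ciphertext.
byte 0: 20 XOR 3c = 1c
byte 1: 73 XOR 6b = 18
byte 2: 39 XOR a3 = 9a
byte 3: b2 XOR c1 = 73
byte 4: 4c XOR 23 = 6f
byte 5: fb XOR 21 = da
byte 6: 23 XOR 6f = 4c
byte 7: 01 XOR eb = ea

1c189a736fda4cea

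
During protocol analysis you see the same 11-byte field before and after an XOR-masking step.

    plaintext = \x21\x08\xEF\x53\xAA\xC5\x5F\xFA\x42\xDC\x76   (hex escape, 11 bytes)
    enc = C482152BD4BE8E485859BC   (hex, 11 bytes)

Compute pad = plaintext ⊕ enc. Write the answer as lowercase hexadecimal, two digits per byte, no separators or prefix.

Since enc = plaintext ⊕ pad, XORing both sides with plaintext gives pad = plaintext ⊕ enc.
00100001 ⊕ 11000100 = 11100101
00001000 ⊕ 10000010 = 10001010
11101111 ⊕ 00010101 = 11111010
01010011 ⊕ 00101011 = 01111000
10101010 ⊕ 11010100 = 01111110
11000101 ⊕ 10111110 = 01111011
01011111 ⊕ 10001110 = 11010001
11111010 ⊕ 01001000 = 10110010
01000010 ⊕ 01011000 = 00011010
11011100 ⊕ 01011001 = 10000101
01110110 ⊕ 10111100 = 11001010

e58afa787e7bd1b21a85ca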